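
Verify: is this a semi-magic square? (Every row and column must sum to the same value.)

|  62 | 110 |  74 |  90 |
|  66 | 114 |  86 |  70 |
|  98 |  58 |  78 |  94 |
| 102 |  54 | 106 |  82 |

Row 1: 62 + 110 + 74 + 90 = 336.
Row 2: 66 + 114 + 86 + 70 = 336.
Row 3: 98 + 58 + 78 + 94 = 328.
Row 4: 102 + 54 + 106 + 82 = 344.
Column 1: 62 + 66 + 98 + 102 = 328.
Column 2: 110 + 114 + 58 + 54 = 336.
Column 3: 74 + 86 + 78 + 106 = 344.
Column 4: 90 + 70 + 94 + 82 = 336.

No — row 3 sums to 328 but row 4 sums to 344.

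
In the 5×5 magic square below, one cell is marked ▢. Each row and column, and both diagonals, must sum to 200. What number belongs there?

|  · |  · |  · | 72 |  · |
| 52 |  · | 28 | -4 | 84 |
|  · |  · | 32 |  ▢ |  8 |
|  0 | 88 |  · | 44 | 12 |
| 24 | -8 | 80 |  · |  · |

Row 2 needs 200; the known cells sum to 160, so (2,2) = 40.
Row 4 needs 200; the known cells sum to 144, so (4,3) = 56.
Using column 3: 28 + 32 + 56 + 80 + ? → (1,3) = 200 − 196 = 4.
Anti-diagonal must total 200; the given cells sum to 140, so (1,5) = 60.
Column 5 must total 200; the given cells sum to 164, so (5,5) = 36.
Main diagonal: 40 + 32 + 44 + 36 + ? = 200, so (1,1) = 48.
Row 1 needs 200; the known cells sum to 184, so (1,2) = 16.
Row 5: 24 + (-8) + 80 + 36 + ? = 200, so (5,4) = 68.
Column 1: 48 + 52 + 0 + 24 + ? = 200, so (3,1) = 76.
From column 2, 200 − (16 + 40 + 88 + (-8)) gives (3,2) = 64.
The remaining cell in column 4 is (3,4) = 200 − 180 = 20.

20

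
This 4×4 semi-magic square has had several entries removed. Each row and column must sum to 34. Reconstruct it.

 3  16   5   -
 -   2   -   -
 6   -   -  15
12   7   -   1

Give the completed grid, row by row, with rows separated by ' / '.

Row 1 needs 34; the known cells sum to 24, so (1,4) = 10.
Row 4 must total 34; the given cells sum to 20, so (4,3) = 14.
Column 1 needs 34; the known cells sum to 21, so (2,1) = 13.
Using column 2: 16 + 2 + 7 + ? → (3,2) = 34 − 25 = 9.
Column 4: 10 + 15 + 1 + ? = 34, so (2,4) = 8.
Using row 2: 13 + 2 + 8 + ? → (2,3) = 34 − 23 = 11.
Row 3 needs 34; the known cells sum to 30, so (3,3) = 4.

3 16 5 10 / 13 2 11 8 / 6 9 4 15 / 12 7 14 1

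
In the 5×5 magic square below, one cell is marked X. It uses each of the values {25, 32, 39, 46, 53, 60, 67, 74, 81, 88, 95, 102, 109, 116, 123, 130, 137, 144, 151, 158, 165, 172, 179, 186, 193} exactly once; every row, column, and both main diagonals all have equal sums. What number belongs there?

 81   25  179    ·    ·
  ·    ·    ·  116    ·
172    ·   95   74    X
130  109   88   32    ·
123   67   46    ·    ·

The 25 entries sum to 2725, so each line sums to 2725/5 = 545.
Using row 4: 130 + 109 + 88 + 32 + ? → (4,5) = 545 − 359 = 186.
From column 1, 545 − (81 + 172 + 130 + 123) gives (2,1) = 39.
From column 3, 545 − (179 + 95 + 88 + 46) gives (2,3) = 137.
The remaining cell in anti-diagonal is (1,5) = 545 − 443 = 102.
Row 1 needs 545; the known cells sum to 387, so (1,4) = 158.
Using column 4: 158 + 116 + 74 + 32 + ? → (5,4) = 545 − 380 = 165.
The remaining cell in row 5 is (5,5) = 545 − 401 = 144.
The remaining cell in main diagonal is (2,2) = 545 − 352 = 193.
Row 2 needs 545; the known cells sum to 485, so (2,5) = 60.
Using column 2: 25 + 193 + 109 + 67 + ? → (3,2) = 545 − 394 = 151.
Column 5: 102 + 60 + 186 + 144 + ? = 545, so (3,5) = 53.

53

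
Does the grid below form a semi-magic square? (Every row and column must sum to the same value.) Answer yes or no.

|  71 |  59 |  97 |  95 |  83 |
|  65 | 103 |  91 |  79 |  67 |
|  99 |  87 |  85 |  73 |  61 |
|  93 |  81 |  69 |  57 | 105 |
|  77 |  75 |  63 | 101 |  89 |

Row 1: 71 + 59 + 97 + 95 + 83 = 405.
Row 2: 65 + 103 + 91 + 79 + 67 = 405.
Row 3: 99 + 87 + 85 + 73 + 61 = 405.
Row 4: 93 + 81 + 69 + 57 + 105 = 405.
Row 5: 77 + 75 + 63 + 101 + 89 = 405.
Column 1: 71 + 65 + 99 + 93 + 77 = 405.
Column 2: 59 + 103 + 87 + 81 + 75 = 405.
Column 3: 97 + 91 + 85 + 69 + 63 = 405.
Column 4: 95 + 79 + 73 + 57 + 101 = 405.
Column 5: 83 + 67 + 61 + 105 + 89 = 405.
All lines sum to 405.

Yes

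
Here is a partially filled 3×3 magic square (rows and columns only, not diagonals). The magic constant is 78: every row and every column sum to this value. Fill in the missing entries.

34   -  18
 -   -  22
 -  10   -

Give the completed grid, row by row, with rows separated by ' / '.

34 26 18 / 14 42 22 / 30 10 38

Row 1 needs 78; the known cells sum to 52, so (1,2) = 26.
Column 2 must total 78; the given cells sum to 36, so (2,2) = 42.
Column 3 must total 78; the given cells sum to 40, so (3,3) = 38.
Row 2 must total 78; the given cells sum to 64, so (2,1) = 14.
Using row 3: 10 + 38 + ? → (3,1) = 78 − 48 = 30.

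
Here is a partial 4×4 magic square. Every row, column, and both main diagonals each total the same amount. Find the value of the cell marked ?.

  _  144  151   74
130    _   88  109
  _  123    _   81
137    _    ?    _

67

Anti-diagonal is complete and sums to 422; that is the magic constant.
The remaining cell in row 1 is (1,1) = 422 − 369 = 53.
The remaining cell in row 2 is (2,2) = 422 − 327 = 95.
Column 1 needs 422; the known cells sum to 320, so (3,1) = 102.
From column 2, 422 − (144 + 95 + 123) gives (4,2) = 60.
Column 4: 74 + 109 + 81 + ? = 422, so (4,4) = 158.
Main diagonal must total 422; the given cells sum to 306, so (3,3) = 116.
Row 4 needs 422; the known cells sum to 355, so (4,3) = 67.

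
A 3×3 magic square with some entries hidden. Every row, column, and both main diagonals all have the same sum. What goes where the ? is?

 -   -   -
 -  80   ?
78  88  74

84

Row 3 is complete and sums to 240; that is the magic constant.
The remaining cell in column 2 is (1,2) = 240 − 168 = 72.
The remaining cell in main diagonal is (1,1) = 240 − 154 = 86.
Using anti-diagonal: 80 + 78 + ? → (1,3) = 240 − 158 = 82.
Column 1: 86 + 78 + ? = 240, so (2,1) = 76.
Using column 3: 82 + 74 + ? → (2,3) = 240 − 156 = 84.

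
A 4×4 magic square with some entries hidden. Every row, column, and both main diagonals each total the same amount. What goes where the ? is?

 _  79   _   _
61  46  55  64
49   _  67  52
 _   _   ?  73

Row 2 is complete and sums to 226; that is the magic constant.
The remaining cell in row 3 is (3,2) = 226 − 168 = 58.
Column 2: 79 + 46 + 58 + ? = 226, so (4,2) = 43.
Column 4 must total 226; the given cells sum to 189, so (1,4) = 37.
Main diagonal must total 226; the given cells sum to 186, so (1,1) = 40.
From anti-diagonal, 226 − (37 + 55 + 58) gives (4,1) = 76.
Row 1 must total 226; the given cells sum to 156, so (1,3) = 70.
Using row 4: 76 + 43 + 73 + ? → (4,3) = 226 − 192 = 34.

34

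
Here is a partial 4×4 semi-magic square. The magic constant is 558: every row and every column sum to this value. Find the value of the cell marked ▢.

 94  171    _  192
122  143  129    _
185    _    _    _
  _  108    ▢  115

178

Row 1 needs 558; the known cells sum to 457, so (1,3) = 101.
Row 2: 122 + 143 + 129 + ? = 558, so (2,4) = 164.
Using column 1: 94 + 122 + 185 + ? → (4,1) = 558 − 401 = 157.
Column 2 needs 558; the known cells sum to 422, so (3,2) = 136.
The remaining cell in column 4 is (3,4) = 558 − 471 = 87.
Row 3 must total 558; the given cells sum to 408, so (3,3) = 150.
The remaining cell in row 4 is (4,3) = 558 − 380 = 178.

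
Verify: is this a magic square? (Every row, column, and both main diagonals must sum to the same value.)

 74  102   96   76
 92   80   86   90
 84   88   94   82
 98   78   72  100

Yes

Row 1: 74 + 102 + 96 + 76 = 348.
Row 2: 92 + 80 + 86 + 90 = 348.
Row 3: 84 + 88 + 94 + 82 = 348.
Row 4: 98 + 78 + 72 + 100 = 348.
Column 1: 74 + 92 + 84 + 98 = 348.
Column 2: 102 + 80 + 88 + 78 = 348.
Column 3: 96 + 86 + 94 + 72 = 348.
Column 4: 76 + 90 + 82 + 100 = 348.
Main diagonal: 74 + 80 + 94 + 100 = 348.
Anti-diagonal: 76 + 86 + 88 + 98 = 348.
All lines sum to 348.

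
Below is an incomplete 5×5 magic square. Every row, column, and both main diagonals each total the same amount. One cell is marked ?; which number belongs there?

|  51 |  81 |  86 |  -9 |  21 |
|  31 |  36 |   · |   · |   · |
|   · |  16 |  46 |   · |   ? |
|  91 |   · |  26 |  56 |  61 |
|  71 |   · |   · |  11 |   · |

106

Row 1 is complete and sums to 230; that is the magic constant.
The remaining cell in row 4 is (4,2) = 230 − 234 = -4.
Column 1: 51 + 31 + 91 + 71 + ? = 230, so (3,1) = -14.
From column 2, 230 − (81 + 36 + 16 + (-4)) gives (5,2) = 101.
Using main diagonal: 51 + 36 + 46 + 56 + ? → (5,5) = 230 − 189 = 41.
Using anti-diagonal: 21 + 46 + (-4) + 71 + ? → (2,4) = 230 − 134 = 96.
Row 5 needs 230; the known cells sum to 224, so (5,3) = 6.
Column 3 must total 230; the given cells sum to 164, so (2,3) = 66.
Column 4: -9 + 96 + 56 + 11 + ? = 230, so (3,4) = 76.
Using row 2: 31 + 36 + 66 + 96 + ? → (2,5) = 230 − 229 = 1.
Using row 3: -14 + 16 + 46 + 76 + ? → (3,5) = 230 − 124 = 106.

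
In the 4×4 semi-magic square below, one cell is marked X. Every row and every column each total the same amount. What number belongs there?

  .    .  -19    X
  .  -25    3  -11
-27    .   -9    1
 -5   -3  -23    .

-21

Column 3 is complete and sums to -48; that is the magic constant.
From row 2, -48 − (-25 + 3 + (-11)) gives (2,1) = -15.
Row 3 needs -48; the known cells sum to -35, so (3,2) = -13.
Row 4 needs -48; the known cells sum to -31, so (4,4) = -17.
Column 1 needs -48; the known cells sum to -47, so (1,1) = -1.
Using column 2: -25 + (-13) + (-3) + ? → (1,2) = -48 − (-41) = -7.
The remaining cell in column 4 is (1,4) = -48 − (-27) = -21.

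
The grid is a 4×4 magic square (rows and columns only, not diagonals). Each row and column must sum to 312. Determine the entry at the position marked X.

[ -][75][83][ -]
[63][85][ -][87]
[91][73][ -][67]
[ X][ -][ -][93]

69

From row 2, 312 − (63 + 85 + 87) gives (2,3) = 77.
Using row 3: 91 + 73 + 67 + ? → (3,3) = 312 − 231 = 81.
Column 2 needs 312; the known cells sum to 233, so (4,2) = 79.
From column 3, 312 − (83 + 77 + 81) gives (4,3) = 71.
The remaining cell in column 4 is (1,4) = 312 − 247 = 65.
Using row 1: 75 + 83 + 65 + ? → (1,1) = 312 − 223 = 89.
Using row 4: 79 + 71 + 93 + ? → (4,1) = 312 − 243 = 69.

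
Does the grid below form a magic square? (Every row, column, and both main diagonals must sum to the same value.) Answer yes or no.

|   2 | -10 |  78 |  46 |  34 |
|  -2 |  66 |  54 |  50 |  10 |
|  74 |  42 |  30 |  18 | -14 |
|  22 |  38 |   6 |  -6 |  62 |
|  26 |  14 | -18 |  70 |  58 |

Row 1: 2 + (-10) + 78 + 46 + 34 = 150.
Row 2: -2 + 66 + 54 + 50 + 10 = 178.
Row 3: 74 + 42 + 30 + 18 + (-14) = 150.
Row 4: 22 + 38 + 6 + (-6) + 62 = 122.
Row 5: 26 + 14 + (-18) + 70 + 58 = 150.
Column 1: 2 + (-2) + 74 + 22 + 26 = 122.
Column 2: -10 + 66 + 42 + 38 + 14 = 150.
Column 3: 78 + 54 + 30 + 6 + (-18) = 150.
Column 4: 46 + 50 + 18 + (-6) + 70 = 178.
Column 5: 34 + 10 + (-14) + 62 + 58 = 150.
Main diagonal: 2 + 66 + 30 + (-6) + 58 = 150.
Anti-diagonal: 34 + 50 + 30 + 38 + 26 = 178.

No — row 5 sums to 150 but row 2 sums to 178.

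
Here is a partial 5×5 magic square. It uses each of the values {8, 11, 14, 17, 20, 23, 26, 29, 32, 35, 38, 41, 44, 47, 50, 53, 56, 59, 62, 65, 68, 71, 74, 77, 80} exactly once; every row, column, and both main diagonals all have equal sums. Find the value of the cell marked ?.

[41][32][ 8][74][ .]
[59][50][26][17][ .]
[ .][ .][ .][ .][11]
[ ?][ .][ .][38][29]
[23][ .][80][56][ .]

20

The 25 entries sum to 1100, so each line sums to 1100/5 = 220.
From row 1, 220 − (41 + 32 + 8 + 74) gives (1,5) = 65.
Using row 2: 59 + 50 + 26 + 17 + ? → (2,5) = 220 − 152 = 68.
From column 4, 220 − (74 + 17 + 38 + 56) gives (3,4) = 35.
Using column 5: 65 + 68 + 11 + 29 + ? → (5,5) = 220 − 173 = 47.
Main diagonal must total 220; the given cells sum to 176, so (3,3) = 44.
Anti-diagonal: 65 + 17 + 44 + 23 + ? = 220, so (4,2) = 71.
Using row 5: 23 + 80 + 56 + 47 + ? → (5,2) = 220 − 206 = 14.
Column 2 must total 220; the given cells sum to 167, so (3,2) = 53.
Column 3 needs 220; the known cells sum to 158, so (4,3) = 62.
Row 3: 53 + 44 + 35 + 11 + ? = 220, so (3,1) = 77.
From row 4, 220 − (71 + 62 + 38 + 29) gives (4,1) = 20.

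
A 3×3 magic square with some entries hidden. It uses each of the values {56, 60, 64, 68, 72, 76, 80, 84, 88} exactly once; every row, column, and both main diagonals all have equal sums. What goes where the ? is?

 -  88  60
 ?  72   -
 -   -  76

64

The 9 entries sum to 648, so each line sums to 648/3 = 216.
Using row 1: 88 + 60 + ? → (1,1) = 216 − 148 = 68.
Column 2 needs 216; the known cells sum to 160, so (3,2) = 56.
Column 3 needs 216; the known cells sum to 136, so (2,3) = 80.
Anti-diagonal needs 216; the known cells sum to 132, so (3,1) = 84.
Row 2: 72 + 80 + ? = 216, so (2,1) = 64.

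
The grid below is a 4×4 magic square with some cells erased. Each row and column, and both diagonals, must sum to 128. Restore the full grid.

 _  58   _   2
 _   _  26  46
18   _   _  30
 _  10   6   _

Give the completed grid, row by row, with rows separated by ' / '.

Column 4 needs 128; the known cells sum to 78, so (4,4) = 50.
Row 4: 10 + 6 + 50 + ? = 128, so (4,1) = 62.
Anti-diagonal must total 128; the given cells sum to 90, so (3,2) = 38.
Using row 3: 18 + 38 + 30 + ? → (3,3) = 128 − 86 = 42.
From column 2, 128 − (58 + 38 + 10) gives (2,2) = 22.
Column 3 needs 128; the known cells sum to 74, so (1,3) = 54.
Main diagonal must total 128; the given cells sum to 114, so (1,1) = 14.
Row 2: 22 + 26 + 46 + ? = 128, so (2,1) = 34.

14 58 54 2 / 34 22 26 46 / 18 38 42 30 / 62 10 6 50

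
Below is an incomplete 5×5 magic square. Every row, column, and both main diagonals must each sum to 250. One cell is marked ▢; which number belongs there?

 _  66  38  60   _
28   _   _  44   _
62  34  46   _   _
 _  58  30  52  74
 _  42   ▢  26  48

64

Row 4 needs 250; the known cells sum to 214, so (4,1) = 36.
The remaining cell in column 2 is (2,2) = 250 − 200 = 50.
From column 4, 250 − (60 + 44 + 52 + 26) gives (3,4) = 68.
Using main diagonal: 50 + 46 + 52 + 48 + ? → (1,1) = 250 − 196 = 54.
From row 1, 250 − (54 + 66 + 38 + 60) gives (1,5) = 32.
Using row 3: 62 + 34 + 46 + 68 + ? → (3,5) = 250 − 210 = 40.
The remaining cell in column 1 is (5,1) = 250 − 180 = 70.
Column 5 must total 250; the given cells sum to 194, so (2,5) = 56.
Row 2 must total 250; the given cells sum to 178, so (2,3) = 72.
From row 5, 250 − (70 + 42 + 26 + 48) gives (5,3) = 64.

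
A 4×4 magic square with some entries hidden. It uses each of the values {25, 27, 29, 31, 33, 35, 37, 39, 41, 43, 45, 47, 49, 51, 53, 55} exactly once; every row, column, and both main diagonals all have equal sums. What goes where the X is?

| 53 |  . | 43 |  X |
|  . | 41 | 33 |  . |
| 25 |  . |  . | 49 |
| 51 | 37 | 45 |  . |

29

The 16 entries sum to 640, so each line sums to 640/4 = 160.
Row 4: 51 + 37 + 45 + ? = 160, so (4,4) = 27.
Column 1 must total 160; the given cells sum to 129, so (2,1) = 31.
The remaining cell in column 3 is (3,3) = 160 − 121 = 39.
Row 2 must total 160; the given cells sum to 105, so (2,4) = 55.
The remaining cell in row 3 is (3,2) = 160 − 113 = 47.
Column 2 must total 160; the given cells sum to 125, so (1,2) = 35.
From column 4, 160 − (55 + 49 + 27) gives (1,4) = 29.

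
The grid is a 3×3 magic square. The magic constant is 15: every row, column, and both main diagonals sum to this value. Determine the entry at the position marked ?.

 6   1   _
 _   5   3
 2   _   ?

4

Row 1 must total 15; the given cells sum to 7, so (1,3) = 8.
Row 2 needs 15; the known cells sum to 8, so (2,1) = 7.
From column 2, 15 − (1 + 5) gives (3,2) = 9.
The remaining cell in column 3 is (3,3) = 15 − 11 = 4.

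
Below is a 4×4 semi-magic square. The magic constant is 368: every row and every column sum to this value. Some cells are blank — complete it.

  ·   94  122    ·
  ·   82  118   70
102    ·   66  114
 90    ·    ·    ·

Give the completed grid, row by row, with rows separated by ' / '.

Row 2 must total 368; the given cells sum to 270, so (2,1) = 98.
The remaining cell in row 3 is (3,2) = 368 − 282 = 86.
Column 1 needs 368; the known cells sum to 290, so (1,1) = 78.
Using column 2: 94 + 82 + 86 + ? → (4,2) = 368 − 262 = 106.
Column 3 must total 368; the given cells sum to 306, so (4,3) = 62.
Row 1 must total 368; the given cells sum to 294, so (1,4) = 74.
From row 4, 368 − (90 + 106 + 62) gives (4,4) = 110.

78 94 122 74 / 98 82 118 70 / 102 86 66 114 / 90 106 62 110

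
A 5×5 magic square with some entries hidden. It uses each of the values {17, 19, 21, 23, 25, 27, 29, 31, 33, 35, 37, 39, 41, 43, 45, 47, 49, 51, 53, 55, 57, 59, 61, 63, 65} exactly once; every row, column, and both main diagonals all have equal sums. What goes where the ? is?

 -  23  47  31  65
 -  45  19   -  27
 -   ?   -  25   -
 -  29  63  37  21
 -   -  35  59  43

The 25 entries sum to 1025, so each line sums to 1025/5 = 205.
Row 1 needs 205; the known cells sum to 166, so (1,1) = 39.
From row 4, 205 − (29 + 63 + 37 + 21) gives (4,1) = 55.
Column 3 needs 205; the known cells sum to 164, so (3,3) = 41.
Using column 4: 31 + 25 + 37 + 59 + ? → (2,4) = 205 − 152 = 53.
The remaining cell in column 5 is (3,5) = 205 − 156 = 49.
From anti-diagonal, 205 − (65 + 53 + 41 + 29) gives (5,1) = 17.
Using row 2: 45 + 19 + 53 + 27 + ? → (2,1) = 205 − 144 = 61.
From row 5, 205 − (17 + 35 + 59 + 43) gives (5,2) = 51.
Column 1: 39 + 61 + 55 + 17 + ? = 205, so (3,1) = 33.
Column 2 needs 205; the known cells sum to 148, so (3,2) = 57.

57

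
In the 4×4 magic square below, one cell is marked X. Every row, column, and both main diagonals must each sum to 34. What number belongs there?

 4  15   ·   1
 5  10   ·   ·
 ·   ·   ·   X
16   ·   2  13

Row 1: 4 + 15 + 1 + ? = 34, so (1,3) = 14.
Row 4 needs 34; the known cells sum to 31, so (4,2) = 3.
Using column 1: 4 + 5 + 16 + ? → (3,1) = 34 − 25 = 9.
Using column 2: 15 + 10 + 3 + ? → (3,2) = 34 − 28 = 6.
The remaining cell in main diagonal is (3,3) = 34 − 27 = 7.
Anti-diagonal: 1 + 6 + 16 + ? = 34, so (2,3) = 11.
Row 2 needs 34; the known cells sum to 26, so (2,4) = 8.
Row 3: 9 + 6 + 7 + ? = 34, so (3,4) = 12.

12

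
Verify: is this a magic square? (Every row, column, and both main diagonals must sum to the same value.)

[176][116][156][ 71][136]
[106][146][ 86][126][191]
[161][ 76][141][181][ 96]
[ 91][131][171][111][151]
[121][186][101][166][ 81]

Yes

Row 1: 176 + 116 + 156 + 71 + 136 = 655.
Row 2: 106 + 146 + 86 + 126 + 191 = 655.
Row 3: 161 + 76 + 141 + 181 + 96 = 655.
Row 4: 91 + 131 + 171 + 111 + 151 = 655.
Row 5: 121 + 186 + 101 + 166 + 81 = 655.
Column 1: 176 + 106 + 161 + 91 + 121 = 655.
Column 2: 116 + 146 + 76 + 131 + 186 = 655.
Column 3: 156 + 86 + 141 + 171 + 101 = 655.
Column 4: 71 + 126 + 181 + 111 + 166 = 655.
Column 5: 136 + 191 + 96 + 151 + 81 = 655.
Main diagonal: 176 + 146 + 141 + 111 + 81 = 655.
Anti-diagonal: 136 + 126 + 141 + 131 + 121 = 655.
All lines sum to 655.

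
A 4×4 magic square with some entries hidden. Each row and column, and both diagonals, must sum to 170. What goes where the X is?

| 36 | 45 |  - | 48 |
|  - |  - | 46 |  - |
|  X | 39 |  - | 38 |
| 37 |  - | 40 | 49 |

50

Row 1: 36 + 45 + 48 + ? = 170, so (1,3) = 41.
Row 4 needs 170; the known cells sum to 126, so (4,2) = 44.
From column 2, 170 − (45 + 39 + 44) gives (2,2) = 42.
Column 3 must total 170; the given cells sum to 127, so (3,3) = 43.
From column 4, 170 − (48 + 38 + 49) gives (2,4) = 35.
Row 2 must total 170; the given cells sum to 123, so (2,1) = 47.
The remaining cell in row 3 is (3,1) = 170 − 120 = 50.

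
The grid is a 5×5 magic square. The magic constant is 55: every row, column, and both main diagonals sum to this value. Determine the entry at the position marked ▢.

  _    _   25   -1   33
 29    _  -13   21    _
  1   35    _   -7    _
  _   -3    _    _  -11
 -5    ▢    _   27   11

From column 4, 55 − (-1 + 21 + (-7) + 27) gives (4,4) = 15.
Using anti-diagonal: 33 + 21 + (-3) + (-5) + ? → (3,3) = 55 − 46 = 9.
From row 3, 55 − (1 + 35 + 9 + (-7)) gives (3,5) = 17.
From column 5, 55 − (33 + 17 + (-11) + 11) gives (2,5) = 5.
Row 2 needs 55; the known cells sum to 42, so (2,2) = 13.
Using main diagonal: 13 + 9 + 15 + 11 + ? → (1,1) = 55 − 48 = 7.
The remaining cell in row 1 is (1,2) = 55 − 64 = -9.
Using column 1: 7 + 29 + 1 + (-5) + ? → (4,1) = 55 − 32 = 23.
Column 2: -9 + 13 + 35 + (-3) + ? = 55, so (5,2) = 19.

19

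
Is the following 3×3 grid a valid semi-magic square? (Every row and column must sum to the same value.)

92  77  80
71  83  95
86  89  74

Row 1: 92 + 77 + 80 = 249.
Row 2: 71 + 83 + 95 = 249.
Row 3: 86 + 89 + 74 = 249.
Column 1: 92 + 71 + 86 = 249.
Column 2: 77 + 83 + 89 = 249.
Column 3: 80 + 95 + 74 = 249.
All lines sum to 249.

Yes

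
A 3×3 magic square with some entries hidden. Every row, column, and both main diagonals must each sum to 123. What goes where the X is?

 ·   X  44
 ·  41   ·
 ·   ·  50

47

Column 3 must total 123; the given cells sum to 94, so (2,3) = 29.
Main diagonal: 41 + 50 + ? = 123, so (1,1) = 32.
Anti-diagonal: 44 + 41 + ? = 123, so (3,1) = 38.
From row 1, 123 − (32 + 44) gives (1,2) = 47.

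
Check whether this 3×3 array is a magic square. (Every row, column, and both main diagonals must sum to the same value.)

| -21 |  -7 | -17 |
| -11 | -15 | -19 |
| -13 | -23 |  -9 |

Row 1: -21 + (-7) + (-17) = -45.
Row 2: -11 + (-15) + (-19) = -45.
Row 3: -13 + (-23) + (-9) = -45.
Column 1: -21 + (-11) + (-13) = -45.
Column 2: -7 + (-15) + (-23) = -45.
Column 3: -17 + (-19) + (-9) = -45.
Main diagonal: -21 + (-15) + (-9) = -45.
Anti-diagonal: -17 + (-15) + (-13) = -45.
All lines sum to -45.

Yes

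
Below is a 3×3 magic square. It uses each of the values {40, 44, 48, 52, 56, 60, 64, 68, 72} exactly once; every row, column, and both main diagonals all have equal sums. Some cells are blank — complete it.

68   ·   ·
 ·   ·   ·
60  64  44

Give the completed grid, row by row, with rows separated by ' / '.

The 9 entries sum to 504, so each line sums to 504/3 = 168.
From column 1, 168 − (68 + 60) gives (2,1) = 40.
Main diagonal must total 168; the given cells sum to 112, so (2,2) = 56.
The remaining cell in anti-diagonal is (1,3) = 168 − 116 = 52.
Row 1 needs 168; the known cells sum to 120, so (1,2) = 48.
From row 2, 168 − (40 + 56) gives (2,3) = 72.

68 48 52 / 40 56 72 / 60 64 44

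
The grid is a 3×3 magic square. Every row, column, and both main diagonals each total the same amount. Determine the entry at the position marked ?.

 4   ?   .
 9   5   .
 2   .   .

3

Column 1 is complete and sums to 15; that is the magic constant.
Row 2 must total 15; the given cells sum to 14, so (2,3) = 1.
Main diagonal needs 15; the known cells sum to 9, so (3,3) = 6.
Anti-diagonal needs 15; the known cells sum to 7, so (1,3) = 8.
Row 1 needs 15; the known cells sum to 12, so (1,2) = 3.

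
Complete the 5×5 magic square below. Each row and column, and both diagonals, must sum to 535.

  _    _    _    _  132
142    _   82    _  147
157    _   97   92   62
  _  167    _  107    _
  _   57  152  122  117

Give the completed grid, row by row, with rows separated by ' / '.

102 72 67 162 132 / 142 112 82 52 147 / 157 127 97 92 62 / 47 167 137 107 77 / 87 57 152 122 117

The remaining cell in row 3 is (3,2) = 535 − 408 = 127.
From row 5, 535 − (57 + 152 + 122 + 117) gives (5,1) = 87.
The remaining cell in column 5 is (4,5) = 535 − 458 = 77.
Anti-diagonal must total 535; the given cells sum to 483, so (2,4) = 52.
From row 2, 535 − (142 + 82 + 52 + 147) gives (2,2) = 112.
Column 2: 112 + 127 + 167 + 57 + ? = 535, so (1,2) = 72.
Column 4 must total 535; the given cells sum to 373, so (1,4) = 162.
Using main diagonal: 112 + 97 + 107 + 117 + ? → (1,1) = 535 − 433 = 102.
Row 1: 102 + 72 + 162 + 132 + ? = 535, so (1,3) = 67.
From column 1, 535 − (102 + 142 + 157 + 87) gives (4,1) = 47.
Column 3 needs 535; the known cells sum to 398, so (4,3) = 137.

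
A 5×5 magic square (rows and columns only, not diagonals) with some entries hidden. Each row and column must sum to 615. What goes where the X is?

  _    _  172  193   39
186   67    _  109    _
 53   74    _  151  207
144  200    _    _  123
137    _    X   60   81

From row 3, 615 − (53 + 74 + 151 + 207) gives (3,3) = 130.
Using column 1: 186 + 53 + 144 + 137 + ? → (1,1) = 615 − 520 = 95.
Column 4 must total 615; the given cells sum to 513, so (4,4) = 102.
From column 5, 615 − (39 + 207 + 123 + 81) gives (2,5) = 165.
Row 1 needs 615; the known cells sum to 499, so (1,2) = 116.
Row 2 must total 615; the given cells sum to 527, so (2,3) = 88.
Using row 4: 144 + 200 + 102 + 123 + ? → (4,3) = 615 − 569 = 46.
From column 2, 615 − (116 + 67 + 74 + 200) gives (5,2) = 158.
The remaining cell in column 3 is (5,3) = 615 − 436 = 179.

179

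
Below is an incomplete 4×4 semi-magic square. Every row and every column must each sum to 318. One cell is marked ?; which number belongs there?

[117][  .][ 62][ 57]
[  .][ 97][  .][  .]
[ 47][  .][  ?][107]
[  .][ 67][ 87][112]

Using row 1: 117 + 62 + 57 + ? → (1,2) = 318 − 236 = 82.
From row 4, 318 − (67 + 87 + 112) gives (4,1) = 52.
Column 1 needs 318; the known cells sum to 216, so (2,1) = 102.
Using column 2: 82 + 97 + 67 + ? → (3,2) = 318 − 246 = 72.
Column 4 needs 318; the known cells sum to 276, so (2,4) = 42.
Row 2 needs 318; the known cells sum to 241, so (2,3) = 77.
The remaining cell in row 3 is (3,3) = 318 − 226 = 92.

92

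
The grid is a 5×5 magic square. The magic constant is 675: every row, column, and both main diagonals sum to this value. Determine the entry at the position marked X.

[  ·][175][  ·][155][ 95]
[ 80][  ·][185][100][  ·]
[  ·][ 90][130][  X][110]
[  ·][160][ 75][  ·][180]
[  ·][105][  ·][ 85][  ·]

The remaining cell in column 2 is (2,2) = 675 − 530 = 145.
From anti-diagonal, 675 − (95 + 100 + 130 + 160) gives (5,1) = 190.
Row 2 needs 675; the known cells sum to 510, so (2,5) = 165.
From column 5, 675 − (95 + 165 + 110 + 180) gives (5,5) = 125.
Row 5 needs 675; the known cells sum to 505, so (5,3) = 170.
Column 3: 185 + 130 + 75 + 170 + ? = 675, so (1,3) = 115.
Row 1 needs 675; the known cells sum to 540, so (1,1) = 135.
Main diagonal: 135 + 145 + 130 + 125 + ? = 675, so (4,4) = 140.
Row 4 needs 675; the known cells sum to 555, so (4,1) = 120.
Column 1 needs 675; the known cells sum to 525, so (3,1) = 150.
The remaining cell in column 4 is (3,4) = 675 − 480 = 195.

195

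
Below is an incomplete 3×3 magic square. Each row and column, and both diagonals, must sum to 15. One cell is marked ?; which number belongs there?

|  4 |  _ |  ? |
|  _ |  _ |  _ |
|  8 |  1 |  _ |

2

Row 3 needs 15; the known cells sum to 9, so (3,3) = 6.
Column 1: 4 + 8 + ? = 15, so (2,1) = 3.
Main diagonal needs 15; the known cells sum to 10, so (2,2) = 5.
Anti-diagonal must total 15; the given cells sum to 13, so (1,3) = 2.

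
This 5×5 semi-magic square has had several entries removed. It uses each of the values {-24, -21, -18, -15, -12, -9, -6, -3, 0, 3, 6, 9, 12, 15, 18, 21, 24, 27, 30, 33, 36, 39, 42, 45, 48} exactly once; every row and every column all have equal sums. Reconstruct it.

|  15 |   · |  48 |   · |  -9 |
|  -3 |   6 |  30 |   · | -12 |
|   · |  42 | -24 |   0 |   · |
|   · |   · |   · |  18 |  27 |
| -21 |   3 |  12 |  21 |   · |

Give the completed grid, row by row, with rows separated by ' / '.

The 25 entries sum to 300, so each line sums to 300/5 = 60.
The remaining cell in row 2 is (2,4) = 60 − 21 = 39.
Row 5: -21 + 3 + 12 + 21 + ? = 60, so (5,5) = 45.
Using column 3: 48 + 30 + (-24) + 12 + ? → (4,3) = 60 − 66 = -6.
Using column 4: 39 + 0 + 18 + 21 + ? → (1,4) = 60 − 78 = -18.
The remaining cell in column 5 is (3,5) = 60 − 51 = 9.
The remaining cell in row 1 is (1,2) = 60 − 36 = 24.
The remaining cell in row 3 is (3,1) = 60 − 27 = 33.
The remaining cell in column 1 is (4,1) = 60 − 24 = 36.
Column 2: 24 + 6 + 42 + 3 + ? = 60, so (4,2) = -15.

15 24 48 -18 -9 / -3 6 30 39 -12 / 33 42 -24 0 9 / 36 -15 -6 18 27 / -21 3 12 21 45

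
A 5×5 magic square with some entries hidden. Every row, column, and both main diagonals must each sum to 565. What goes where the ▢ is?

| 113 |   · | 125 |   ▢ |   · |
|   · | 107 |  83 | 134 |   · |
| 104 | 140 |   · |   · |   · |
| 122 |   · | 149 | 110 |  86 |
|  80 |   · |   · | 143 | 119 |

101

Using row 4: 122 + 149 + 110 + 86 + ? → (4,2) = 565 − 467 = 98.
Column 1 needs 565; the known cells sum to 419, so (2,1) = 146.
Using main diagonal: 113 + 107 + 110 + 119 + ? → (3,3) = 565 − 449 = 116.
The remaining cell in anti-diagonal is (1,5) = 565 − 428 = 137.
Using row 2: 146 + 107 + 83 + 134 + ? → (2,5) = 565 − 470 = 95.
Column 3: 125 + 83 + 116 + 149 + ? = 565, so (5,3) = 92.
Column 5 must total 565; the given cells sum to 437, so (3,5) = 128.
From row 3, 565 − (104 + 140 + 116 + 128) gives (3,4) = 77.
Row 5 needs 565; the known cells sum to 434, so (5,2) = 131.
Column 2: 107 + 140 + 98 + 131 + ? = 565, so (1,2) = 89.
Using column 4: 134 + 77 + 110 + 143 + ? → (1,4) = 565 − 464 = 101.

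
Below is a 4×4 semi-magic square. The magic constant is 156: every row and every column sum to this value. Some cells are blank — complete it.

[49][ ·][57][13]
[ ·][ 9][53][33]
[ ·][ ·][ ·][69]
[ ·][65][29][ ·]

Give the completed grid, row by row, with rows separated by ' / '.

The remaining cell in row 1 is (1,2) = 156 − 119 = 37.
Row 2 needs 156; the known cells sum to 95, so (2,1) = 61.
Using column 2: 37 + 9 + 65 + ? → (3,2) = 156 − 111 = 45.
Column 3 needs 156; the known cells sum to 139, so (3,3) = 17.
The remaining cell in column 4 is (4,4) = 156 − 115 = 41.
The remaining cell in row 3 is (3,1) = 156 − 131 = 25.
Row 4 needs 156; the known cells sum to 135, so (4,1) = 21.

49 37 57 13 / 61 9 53 33 / 25 45 17 69 / 21 65 29 41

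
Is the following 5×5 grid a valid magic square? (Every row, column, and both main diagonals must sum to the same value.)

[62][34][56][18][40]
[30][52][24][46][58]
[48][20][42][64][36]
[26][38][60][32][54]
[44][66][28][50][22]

Yes

Row 1: 62 + 34 + 56 + 18 + 40 = 210.
Row 2: 30 + 52 + 24 + 46 + 58 = 210.
Row 3: 48 + 20 + 42 + 64 + 36 = 210.
Row 4: 26 + 38 + 60 + 32 + 54 = 210.
Row 5: 44 + 66 + 28 + 50 + 22 = 210.
Column 1: 62 + 30 + 48 + 26 + 44 = 210.
Column 2: 34 + 52 + 20 + 38 + 66 = 210.
Column 3: 56 + 24 + 42 + 60 + 28 = 210.
Column 4: 18 + 46 + 64 + 32 + 50 = 210.
Column 5: 40 + 58 + 36 + 54 + 22 = 210.
Main diagonal: 62 + 52 + 42 + 32 + 22 = 210.
Anti-diagonal: 40 + 46 + 42 + 38 + 44 = 210.
All lines sum to 210.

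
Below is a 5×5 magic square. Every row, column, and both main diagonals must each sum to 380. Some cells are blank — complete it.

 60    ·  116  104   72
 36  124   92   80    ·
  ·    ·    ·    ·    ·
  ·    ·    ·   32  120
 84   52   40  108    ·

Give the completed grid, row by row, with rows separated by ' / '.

60 28 116 104 72 / 36 124 92 80 48 / 112 100 68 56 44 / 88 76 64 32 120 / 84 52 40 108 96

Row 1: 60 + 116 + 104 + 72 + ? = 380, so (1,2) = 28.
Row 2: 36 + 124 + 92 + 80 + ? = 380, so (2,5) = 48.
The remaining cell in row 5 is (5,5) = 380 − 284 = 96.
Using column 4: 104 + 80 + 32 + 108 + ? → (3,4) = 380 − 324 = 56.
The remaining cell in column 5 is (3,5) = 380 − 336 = 44.
Main diagonal: 60 + 124 + 32 + 96 + ? = 380, so (3,3) = 68.
The remaining cell in anti-diagonal is (4,2) = 380 − 304 = 76.
Column 2 needs 380; the known cells sum to 280, so (3,2) = 100.
Column 3 must total 380; the given cells sum to 316, so (4,3) = 64.
From row 3, 380 − (100 + 68 + 56 + 44) gives (3,1) = 112.
Row 4 must total 380; the given cells sum to 292, so (4,1) = 88.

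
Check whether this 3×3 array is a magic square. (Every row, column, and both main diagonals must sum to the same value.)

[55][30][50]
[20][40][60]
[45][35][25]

No — anti-diagonal sums to 135 but row 2 sums to 120.

Row 1: 55 + 30 + 50 = 135.
Row 2: 20 + 40 + 60 = 120.
Row 3: 45 + 35 + 25 = 105.
Column 1: 55 + 20 + 45 = 120.
Column 2: 30 + 40 + 35 = 105.
Column 3: 50 + 60 + 25 = 135.
Main diagonal: 55 + 40 + 25 = 120.
Anti-diagonal: 50 + 40 + 45 = 135.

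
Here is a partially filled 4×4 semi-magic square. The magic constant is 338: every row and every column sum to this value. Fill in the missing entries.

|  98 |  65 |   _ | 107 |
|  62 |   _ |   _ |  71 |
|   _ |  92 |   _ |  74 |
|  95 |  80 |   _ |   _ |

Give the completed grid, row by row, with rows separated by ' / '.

Row 1: 98 + 65 + 107 + ? = 338, so (1,3) = 68.
Column 1: 98 + 62 + 95 + ? = 338, so (3,1) = 83.
From column 2, 338 − (65 + 92 + 80) gives (2,2) = 101.
Using column 4: 107 + 71 + 74 + ? → (4,4) = 338 − 252 = 86.
Row 2 needs 338; the known cells sum to 234, so (2,3) = 104.
Row 3: 83 + 92 + 74 + ? = 338, so (3,3) = 89.
Using row 4: 95 + 80 + 86 + ? → (4,3) = 338 − 261 = 77.

98 65 68 107 / 62 101 104 71 / 83 92 89 74 / 95 80 77 86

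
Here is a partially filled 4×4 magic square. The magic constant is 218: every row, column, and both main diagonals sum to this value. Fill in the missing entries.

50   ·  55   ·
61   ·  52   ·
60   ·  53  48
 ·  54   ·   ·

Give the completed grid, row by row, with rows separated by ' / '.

From row 3, 218 − (60 + 53 + 48) gives (3,2) = 57.
Using column 1: 50 + 61 + 60 + ? → (4,1) = 218 − 171 = 47.
Column 3 must total 218; the given cells sum to 160, so (4,3) = 58.
Anti-diagonal: 52 + 57 + 47 + ? = 218, so (1,4) = 62.
The remaining cell in row 1 is (1,2) = 218 − 167 = 51.
From row 4, 218 − (47 + 54 + 58) gives (4,4) = 59.
Column 2 must total 218; the given cells sum to 162, so (2,2) = 56.
Column 4: 62 + 48 + 59 + ? = 218, so (2,4) = 49.

50 51 55 62 / 61 56 52 49 / 60 57 53 48 / 47 54 58 59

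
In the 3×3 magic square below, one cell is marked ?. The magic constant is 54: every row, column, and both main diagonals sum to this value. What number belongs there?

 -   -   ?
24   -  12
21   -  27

Row 2 needs 54; the known cells sum to 36, so (2,2) = 18.
The remaining cell in row 3 is (3,2) = 54 − 48 = 6.
From column 1, 54 − (24 + 21) gives (1,1) = 9.
Using column 2: 18 + 6 + ? → (1,2) = 54 − 24 = 30.
Column 3 must total 54; the given cells sum to 39, so (1,3) = 15.

15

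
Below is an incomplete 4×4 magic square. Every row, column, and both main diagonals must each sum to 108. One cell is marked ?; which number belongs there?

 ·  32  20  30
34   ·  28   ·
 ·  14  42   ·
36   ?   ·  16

38

Row 1 needs 108; the known cells sum to 82, so (1,1) = 26.
Column 1 must total 108; the given cells sum to 96, so (3,1) = 12.
From column 3, 108 − (20 + 28 + 42) gives (4,3) = 18.
Main diagonal must total 108; the given cells sum to 84, so (2,2) = 24.
The remaining cell in row 2 is (2,4) = 108 − 86 = 22.
Row 3: 12 + 14 + 42 + ? = 108, so (3,4) = 40.
Row 4: 36 + 18 + 16 + ? = 108, so (4,2) = 38.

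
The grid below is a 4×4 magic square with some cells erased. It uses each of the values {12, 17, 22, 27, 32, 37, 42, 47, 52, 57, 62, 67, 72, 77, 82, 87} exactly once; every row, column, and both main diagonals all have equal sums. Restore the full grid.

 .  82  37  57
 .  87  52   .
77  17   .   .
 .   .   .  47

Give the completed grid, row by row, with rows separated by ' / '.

22 82 37 57 / 27 87 52 32 / 77 17 42 62 / 72 12 67 47

The 16 entries sum to 792, so each line sums to 792/4 = 198.
Row 1 must total 198; the given cells sum to 176, so (1,1) = 22.
Column 2: 82 + 87 + 17 + ? = 198, so (4,2) = 12.
Using main diagonal: 22 + 87 + 47 + ? → (3,3) = 198 − 156 = 42.
Anti-diagonal needs 198; the known cells sum to 126, so (4,1) = 72.
Row 3: 77 + 17 + 42 + ? = 198, so (3,4) = 62.
The remaining cell in row 4 is (4,3) = 198 − 131 = 67.
Column 1: 22 + 77 + 72 + ? = 198, so (2,1) = 27.
Using column 4: 57 + 62 + 47 + ? → (2,4) = 198 − 166 = 32.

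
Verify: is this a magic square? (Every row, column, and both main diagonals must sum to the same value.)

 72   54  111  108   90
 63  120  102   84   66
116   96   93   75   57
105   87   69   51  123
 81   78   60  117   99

Row 1: 72 + 54 + 111 + 108 + 90 = 435.
Row 2: 63 + 120 + 102 + 84 + 66 = 435.
Row 3: 116 + 96 + 93 + 75 + 57 = 437.
Row 4: 105 + 87 + 69 + 51 + 123 = 435.
Row 5: 81 + 78 + 60 + 117 + 99 = 435.
Column 1: 72 + 63 + 116 + 105 + 81 = 437.
Column 2: 54 + 120 + 96 + 87 + 78 = 435.
Column 3: 111 + 102 + 93 + 69 + 60 = 435.
Column 4: 108 + 84 + 75 + 51 + 117 = 435.
Column 5: 90 + 66 + 57 + 123 + 99 = 435.
Main diagonal: 72 + 120 + 93 + 51 + 99 = 435.
Anti-diagonal: 90 + 84 + 93 + 87 + 81 = 435.

No — column 5 sums to 435 but column 1 sums to 437.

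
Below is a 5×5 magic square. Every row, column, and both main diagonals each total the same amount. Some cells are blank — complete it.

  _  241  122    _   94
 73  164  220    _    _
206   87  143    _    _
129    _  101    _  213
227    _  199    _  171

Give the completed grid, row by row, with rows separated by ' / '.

150 241 122 178 94 / 73 164 220 136 192 / 206 87 143 234 115 / 129 185 101 157 213 / 227 108 199 80 171

Column 3 is already complete: 122 + 220 + 143 + 101 + 199 = 785, so that is the magic constant.
Column 1 needs 785; the known cells sum to 635, so (1,1) = 150.
Main diagonal: 150 + 164 + 143 + 171 + ? = 785, so (4,4) = 157.
From row 1, 785 − (150 + 241 + 122 + 94) gives (1,4) = 178.
The remaining cell in row 4 is (4,2) = 785 − 600 = 185.
Column 2: 241 + 164 + 87 + 185 + ? = 785, so (5,2) = 108.
From anti-diagonal, 785 − (94 + 143 + 185 + 227) gives (2,4) = 136.
Row 2 needs 785; the known cells sum to 593, so (2,5) = 192.
Row 5 needs 785; the known cells sum to 705, so (5,4) = 80.
From column 4, 785 − (178 + 136 + 157 + 80) gives (3,4) = 234.
From column 5, 785 − (94 + 192 + 213 + 171) gives (3,5) = 115.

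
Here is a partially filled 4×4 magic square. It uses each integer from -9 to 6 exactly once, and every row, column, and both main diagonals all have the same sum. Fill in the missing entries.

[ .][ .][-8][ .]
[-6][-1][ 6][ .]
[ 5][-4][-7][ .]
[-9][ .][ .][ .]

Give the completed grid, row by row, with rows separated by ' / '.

The entries are -9 through 6, which sum to -24, so each line sums to -24/4 = -6.
The remaining cell in row 2 is (2,4) = -6 − (-1) = -5.
From row 3, -6 − (5 + (-4) + (-7)) gives (3,4) = 0.
From column 1, -6 − (-6 + 5 + (-9)) gives (1,1) = 4.
Column 3 needs -6; the known cells sum to -9, so (4,3) = 3.
Main diagonal needs -6; the known cells sum to -4, so (4,4) = -2.
Anti-diagonal needs -6; the known cells sum to -7, so (1,4) = 1.
Using row 1: 4 + (-8) + 1 + ? → (1,2) = -6 − (-3) = -3.
Row 4: -9 + 3 + (-2) + ? = -6, so (4,2) = 2.

4 -3 -8 1 / -6 -1 6 -5 / 5 -4 -7 0 / -9 2 3 -2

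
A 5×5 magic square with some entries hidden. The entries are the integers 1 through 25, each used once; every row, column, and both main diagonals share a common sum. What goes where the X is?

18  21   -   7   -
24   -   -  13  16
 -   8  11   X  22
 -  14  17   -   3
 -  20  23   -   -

19

The entries are 1 through 25, which sum to 325, so each line sums to 325/5 = 65.
Using column 2: 21 + 8 + 14 + 20 + ? → (2,2) = 65 − 63 = 2.
Row 2: 24 + 2 + 13 + 16 + ? = 65, so (2,3) = 10.
From column 3, 65 − (10 + 11 + 17 + 23) gives (1,3) = 4.
Using row 1: 18 + 21 + 4 + 7 + ? → (1,5) = 65 − 50 = 15.
From column 5, 65 − (15 + 16 + 22 + 3) gives (5,5) = 9.
Main diagonal: 18 + 2 + 11 + 9 + ? = 65, so (4,4) = 25.
The remaining cell in anti-diagonal is (5,1) = 65 − 53 = 12.
Row 4 needs 65; the known cells sum to 59, so (4,1) = 6.
Row 5: 12 + 20 + 23 + 9 + ? = 65, so (5,4) = 1.
Column 1 must total 65; the given cells sum to 60, so (3,1) = 5.
Using column 4: 7 + 13 + 25 + 1 + ? → (3,4) = 65 − 46 = 19.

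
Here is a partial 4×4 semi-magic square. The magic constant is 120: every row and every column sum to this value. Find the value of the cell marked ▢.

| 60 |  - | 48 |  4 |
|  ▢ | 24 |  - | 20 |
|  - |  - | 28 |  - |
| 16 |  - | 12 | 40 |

Row 1 must total 120; the given cells sum to 112, so (1,2) = 8.
Row 4: 16 + 12 + 40 + ? = 120, so (4,2) = 52.
Column 2: 8 + 24 + 52 + ? = 120, so (3,2) = 36.
Column 3: 48 + 28 + 12 + ? = 120, so (2,3) = 32.
Column 4: 4 + 20 + 40 + ? = 120, so (3,4) = 56.
Using row 2: 24 + 32 + 20 + ? → (2,1) = 120 − 76 = 44.

44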